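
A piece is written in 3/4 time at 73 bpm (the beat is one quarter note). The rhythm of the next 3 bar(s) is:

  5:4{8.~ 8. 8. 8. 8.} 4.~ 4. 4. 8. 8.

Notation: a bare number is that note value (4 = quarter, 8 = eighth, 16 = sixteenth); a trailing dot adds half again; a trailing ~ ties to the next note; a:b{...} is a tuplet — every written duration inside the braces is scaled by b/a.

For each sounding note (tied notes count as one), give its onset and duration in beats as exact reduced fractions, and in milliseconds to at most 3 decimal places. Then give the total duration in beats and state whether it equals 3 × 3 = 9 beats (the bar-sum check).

1) 0.0ms=0b +986.301ms=6/5b
2) 986.301ms=6/5b +493.151ms=3/5b
3) 1479.452ms=9/5b +493.151ms=3/5b
4) 1972.603ms=12/5b +493.151ms=3/5b
5) 2465.753ms=3b +2465.753ms=3b
6) 4931.507ms=6b +1232.877ms=3/2b
7) 6164.384ms=15/2b +616.438ms=3/4b
8) 6780.822ms=33/4b +616.438ms=3/4b
Σ=9b of 9 (73bpm 3/4) — PASS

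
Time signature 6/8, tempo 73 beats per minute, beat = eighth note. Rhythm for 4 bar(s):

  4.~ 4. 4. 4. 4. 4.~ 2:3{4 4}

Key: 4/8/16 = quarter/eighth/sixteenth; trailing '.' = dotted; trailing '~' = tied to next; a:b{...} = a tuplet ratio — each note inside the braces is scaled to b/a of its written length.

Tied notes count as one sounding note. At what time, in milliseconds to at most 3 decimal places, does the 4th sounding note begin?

note 4 onset = 12b = 9863.014ms

1. 0.0ms @ 0 + 4931.507ms (6)
2. 4931.507ms @ 6 + 2465.753ms (3)
3. 7397.26ms @ 9 + 2465.753ms (3)
4. 9863.014ms @ 12 + 2465.753ms (3)
5. 12328.767ms @ 15 + 4931.507ms (6)
6. 17260.274ms @ 21 + 2465.753ms (3)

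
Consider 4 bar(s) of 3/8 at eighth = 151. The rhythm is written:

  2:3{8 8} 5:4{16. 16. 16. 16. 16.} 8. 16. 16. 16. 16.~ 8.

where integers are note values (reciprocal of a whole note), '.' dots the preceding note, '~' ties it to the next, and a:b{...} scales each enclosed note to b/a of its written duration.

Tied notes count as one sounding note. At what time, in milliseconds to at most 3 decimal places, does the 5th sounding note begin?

1. 0.0ms @ 0 + 596.026ms (3/2)
2. 596.026ms @ 3/2 + 596.026ms (3/2)
3. 1192.053ms @ 3 + 238.411ms (3/5)
4. 1430.464ms @ 18/5 + 238.411ms (3/5)
5. 1668.874ms @ 21/5 + 238.411ms (3/5)
6. 1907.285ms @ 24/5 + 238.411ms (3/5)
7. 2145.695ms @ 27/5 + 238.411ms (3/5)
8. 2384.106ms @ 6 + 596.026ms (3/2)
9. 2980.132ms @ 15/2 + 298.013ms (3/4)
10. 3278.146ms @ 33/4 + 298.013ms (3/4)
11. 3576.159ms @ 9 + 298.013ms (3/4)
12. 3874.172ms @ 39/4 + 894.04ms (9/4)

note 5 onset = 21/5b = 1668.874ms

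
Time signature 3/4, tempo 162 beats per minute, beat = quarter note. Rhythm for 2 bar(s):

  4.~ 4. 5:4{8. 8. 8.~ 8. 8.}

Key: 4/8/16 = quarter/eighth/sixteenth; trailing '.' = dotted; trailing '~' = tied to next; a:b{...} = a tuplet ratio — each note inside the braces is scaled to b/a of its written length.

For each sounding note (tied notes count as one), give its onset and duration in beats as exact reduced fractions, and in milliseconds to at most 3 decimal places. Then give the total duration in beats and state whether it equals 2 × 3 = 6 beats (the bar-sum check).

1) 0.0ms=0b +1111.111ms=3b
2) 1111.111ms=3b +222.222ms=3/5b
3) 1333.333ms=18/5b +222.222ms=3/5b
4) 1555.556ms=21/5b +444.444ms=6/5b
5) 2000.0ms=27/5b +222.222ms=3/5b
Σ=6b of 6 (162bpm 3/4) — PASS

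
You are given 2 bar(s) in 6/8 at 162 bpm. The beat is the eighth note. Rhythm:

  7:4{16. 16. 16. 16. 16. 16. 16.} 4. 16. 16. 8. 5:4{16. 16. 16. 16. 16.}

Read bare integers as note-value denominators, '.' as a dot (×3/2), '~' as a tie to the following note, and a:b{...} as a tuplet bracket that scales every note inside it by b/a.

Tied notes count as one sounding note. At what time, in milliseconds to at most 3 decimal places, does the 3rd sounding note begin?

note 3 onset = 6/7b = 317.46ms

1. 0.0ms @ 0 + 158.73ms (3/7)
2. 158.73ms @ 3/7 + 158.73ms (3/7)
3. 317.46ms @ 6/7 + 158.73ms (3/7)
4. 476.19ms @ 9/7 + 158.73ms (3/7)
5. 634.921ms @ 12/7 + 158.73ms (3/7)
6. 793.651ms @ 15/7 + 158.73ms (3/7)
7. 952.381ms @ 18/7 + 158.73ms (3/7)
8. 1111.111ms @ 3 + 1111.111ms (3)
9. 2222.222ms @ 6 + 277.778ms (3/4)
10. 2500.0ms @ 27/4 + 277.778ms (3/4)
11. 2777.778ms @ 15/2 + 555.556ms (3/2)
12. 3333.333ms @ 9 + 222.222ms (3/5)
13. 3555.556ms @ 48/5 + 222.222ms (3/5)
14. 3777.778ms @ 51/5 + 222.222ms (3/5)
15. 4000.0ms @ 54/5 + 222.222ms (3/5)
16. 4222.222ms @ 57/5 + 222.222ms (3/5)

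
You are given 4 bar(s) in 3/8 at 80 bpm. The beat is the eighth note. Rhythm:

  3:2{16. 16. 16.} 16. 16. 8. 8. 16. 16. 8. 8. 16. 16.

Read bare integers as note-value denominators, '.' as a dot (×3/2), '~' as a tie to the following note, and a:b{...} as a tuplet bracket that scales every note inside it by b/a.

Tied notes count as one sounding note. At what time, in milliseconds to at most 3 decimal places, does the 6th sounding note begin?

note 6 onset = 3b = 2250.0ms

1. 0.0ms @ 0 + 375.0ms (1/2)
2. 375.0ms @ 1/2 + 375.0ms (1/2)
3. 750.0ms @ 1 + 375.0ms (1/2)
4. 1125.0ms @ 3/2 + 562.5ms (3/4)
5. 1687.5ms @ 9/4 + 562.5ms (3/4)
6. 2250.0ms @ 3 + 1125.0ms (3/2)
7. 3375.0ms @ 9/2 + 1125.0ms (3/2)
8. 4500.0ms @ 6 + 562.5ms (3/4)
9. 5062.5ms @ 27/4 + 562.5ms (3/4)
10. 5625.0ms @ 15/2 + 1125.0ms (3/2)
11. 6750.0ms @ 9 + 1125.0ms (3/2)
12. 7875.0ms @ 21/2 + 562.5ms (3/4)
13. 8437.5ms @ 45/4 + 562.5ms (3/4)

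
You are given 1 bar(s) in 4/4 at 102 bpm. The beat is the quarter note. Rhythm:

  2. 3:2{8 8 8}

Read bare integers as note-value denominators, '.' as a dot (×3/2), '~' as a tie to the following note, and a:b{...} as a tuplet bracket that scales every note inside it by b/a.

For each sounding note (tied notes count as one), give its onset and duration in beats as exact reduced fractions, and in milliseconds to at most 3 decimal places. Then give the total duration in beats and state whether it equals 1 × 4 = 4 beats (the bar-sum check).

1) 0.0ms=0b +1764.706ms=3b
2) 1764.706ms=3b +196.078ms=1/3b
3) 1960.784ms=10/3b +196.078ms=1/3b
4) 2156.863ms=11/3b +196.078ms=1/3b
Σ=4b of 4 (102bpm 4/4) — PASS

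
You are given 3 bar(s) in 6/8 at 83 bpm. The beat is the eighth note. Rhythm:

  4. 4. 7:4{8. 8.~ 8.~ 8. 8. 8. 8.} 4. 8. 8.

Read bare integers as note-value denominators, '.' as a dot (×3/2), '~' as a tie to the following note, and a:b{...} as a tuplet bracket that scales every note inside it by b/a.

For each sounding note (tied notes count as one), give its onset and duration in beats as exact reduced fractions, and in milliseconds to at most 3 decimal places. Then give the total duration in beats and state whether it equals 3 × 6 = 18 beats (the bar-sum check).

1) 0.0ms=0b +2168.675ms=3b
2) 2168.675ms=3b +2168.675ms=3b
3) 4337.349ms=6b +619.621ms=6/7b
4) 4956.971ms=48/7b +1858.864ms=18/7b
5) 6815.835ms=66/7b +619.621ms=6/7b
6) 7435.456ms=72/7b +619.621ms=6/7b
7) 8055.077ms=78/7b +619.621ms=6/7b
8) 8674.699ms=12b +2168.675ms=3b
9) 10843.373ms=15b +1084.337ms=3/2b
10) 11927.711ms=33/2b +1084.337ms=3/2b
Σ=18b of 18 (83bpm 6/8) — PASS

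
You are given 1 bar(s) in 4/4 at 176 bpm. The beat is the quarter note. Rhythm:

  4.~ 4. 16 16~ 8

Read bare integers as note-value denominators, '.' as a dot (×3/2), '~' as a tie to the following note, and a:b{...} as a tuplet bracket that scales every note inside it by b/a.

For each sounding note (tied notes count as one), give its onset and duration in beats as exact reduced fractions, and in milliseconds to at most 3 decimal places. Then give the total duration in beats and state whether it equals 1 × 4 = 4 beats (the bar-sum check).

1) 0.0ms=0b +1022.727ms=3b
2) 1022.727ms=3b +85.227ms=1/4b
3) 1107.955ms=13/4b +255.682ms=3/4b
Σ=4b of 4 (176bpm 4/4) — PASS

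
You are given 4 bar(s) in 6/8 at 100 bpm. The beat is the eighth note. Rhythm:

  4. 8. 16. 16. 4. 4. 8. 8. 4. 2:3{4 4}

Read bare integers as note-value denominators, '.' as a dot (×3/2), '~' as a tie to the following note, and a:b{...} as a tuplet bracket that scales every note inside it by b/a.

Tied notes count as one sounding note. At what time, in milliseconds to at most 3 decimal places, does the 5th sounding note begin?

1. 0.0ms @ 0 + 1800.0ms (3)
2. 1800.0ms @ 3 + 900.0ms (3/2)
3. 2700.0ms @ 9/2 + 450.0ms (3/4)
4. 3150.0ms @ 21/4 + 450.0ms (3/4)
5. 3600.0ms @ 6 + 1800.0ms (3)
6. 5400.0ms @ 9 + 1800.0ms (3)
7. 7200.0ms @ 12 + 900.0ms (3/2)
8. 8100.0ms @ 27/2 + 900.0ms (3/2)
9. 9000.0ms @ 15 + 1800.0ms (3)
10. 10800.0ms @ 18 + 1800.0ms (3)
11. 12600.0ms @ 21 + 1800.0ms (3)

note 5 onset = 6b = 3600.0ms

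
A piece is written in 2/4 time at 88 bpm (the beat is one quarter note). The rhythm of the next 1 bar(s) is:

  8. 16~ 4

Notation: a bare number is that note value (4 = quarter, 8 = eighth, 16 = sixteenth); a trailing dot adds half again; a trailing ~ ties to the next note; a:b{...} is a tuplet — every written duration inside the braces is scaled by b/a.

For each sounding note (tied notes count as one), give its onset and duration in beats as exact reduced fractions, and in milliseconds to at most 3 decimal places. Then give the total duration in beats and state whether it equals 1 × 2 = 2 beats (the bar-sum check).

1) 0.0ms=0b +511.364ms=3/4b
2) 511.364ms=3/4b +852.273ms=5/4b
Σ=2b of 2 (88bpm 2/4) — PASS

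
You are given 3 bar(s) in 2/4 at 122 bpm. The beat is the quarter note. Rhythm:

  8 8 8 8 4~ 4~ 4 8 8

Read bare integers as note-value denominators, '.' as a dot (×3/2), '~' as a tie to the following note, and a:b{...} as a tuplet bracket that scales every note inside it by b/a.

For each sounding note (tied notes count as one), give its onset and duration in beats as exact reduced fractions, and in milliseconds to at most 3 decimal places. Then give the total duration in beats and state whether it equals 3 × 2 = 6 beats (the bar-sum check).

1) 0.0ms=0b +245.902ms=1/2b
2) 245.902ms=1/2b +245.902ms=1/2b
3) 491.803ms=1b +245.902ms=1/2b
4) 737.705ms=3/2b +245.902ms=1/2b
5) 983.607ms=2b +1475.41ms=3b
6) 2459.016ms=5b +245.902ms=1/2b
7) 2704.918ms=11/2b +245.902ms=1/2b
Σ=6b of 6 (122bpm 2/4) — PASS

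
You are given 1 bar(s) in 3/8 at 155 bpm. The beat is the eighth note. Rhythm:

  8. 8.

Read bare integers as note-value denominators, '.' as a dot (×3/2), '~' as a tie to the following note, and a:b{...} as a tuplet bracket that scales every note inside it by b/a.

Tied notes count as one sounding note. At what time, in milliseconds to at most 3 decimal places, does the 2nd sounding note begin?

note 2 onset = 3/2b = 580.645ms

1. 0.0ms @ 0 + 580.645ms (3/2)
2. 580.645ms @ 3/2 + 580.645ms (3/2)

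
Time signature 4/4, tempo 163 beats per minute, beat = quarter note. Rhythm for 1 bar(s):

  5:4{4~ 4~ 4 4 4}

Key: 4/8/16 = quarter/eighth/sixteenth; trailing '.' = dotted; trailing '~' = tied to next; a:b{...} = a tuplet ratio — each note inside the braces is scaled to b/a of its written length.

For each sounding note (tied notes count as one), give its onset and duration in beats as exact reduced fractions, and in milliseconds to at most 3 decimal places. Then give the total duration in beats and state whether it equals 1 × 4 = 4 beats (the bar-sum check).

1) 0.0ms=0b +883.436ms=12/5b
2) 883.436ms=12/5b +294.479ms=4/5b
3) 1177.914ms=16/5b +294.479ms=4/5b
Σ=4b of 4 (163bpm 4/4) — PASS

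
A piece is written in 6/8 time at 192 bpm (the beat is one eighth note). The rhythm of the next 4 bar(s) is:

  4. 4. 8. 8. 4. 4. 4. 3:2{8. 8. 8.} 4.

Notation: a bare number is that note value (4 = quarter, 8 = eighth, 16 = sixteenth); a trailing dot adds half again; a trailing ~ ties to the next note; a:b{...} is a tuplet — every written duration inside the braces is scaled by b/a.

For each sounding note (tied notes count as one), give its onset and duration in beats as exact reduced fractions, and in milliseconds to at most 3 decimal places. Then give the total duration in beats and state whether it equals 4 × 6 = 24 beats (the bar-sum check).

1) 0.0ms=0b +937.5ms=3b
2) 937.5ms=3b +937.5ms=3b
3) 1875.0ms=6b +468.75ms=3/2b
4) 2343.75ms=15/2b +468.75ms=3/2b
5) 2812.5ms=9b +937.5ms=3b
6) 3750.0ms=12b +937.5ms=3b
7) 4687.5ms=15b +937.5ms=3b
8) 5625.0ms=18b +312.5ms=1b
9) 5937.5ms=19b +312.5ms=1b
10) 6250.0ms=20b +312.5ms=1b
11) 6562.5ms=21b +937.5ms=3b
Σ=24b of 24 (192bpm 6/8) — PASS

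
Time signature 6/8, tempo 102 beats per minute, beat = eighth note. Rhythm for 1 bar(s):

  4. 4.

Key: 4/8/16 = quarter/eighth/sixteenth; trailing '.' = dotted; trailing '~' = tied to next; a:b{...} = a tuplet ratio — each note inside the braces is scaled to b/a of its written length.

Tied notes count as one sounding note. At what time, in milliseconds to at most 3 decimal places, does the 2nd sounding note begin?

note 2 onset = 3b = 1764.706ms

1. 0.0ms @ 0 + 1764.706ms (3)
2. 1764.706ms @ 3 + 1764.706ms (3)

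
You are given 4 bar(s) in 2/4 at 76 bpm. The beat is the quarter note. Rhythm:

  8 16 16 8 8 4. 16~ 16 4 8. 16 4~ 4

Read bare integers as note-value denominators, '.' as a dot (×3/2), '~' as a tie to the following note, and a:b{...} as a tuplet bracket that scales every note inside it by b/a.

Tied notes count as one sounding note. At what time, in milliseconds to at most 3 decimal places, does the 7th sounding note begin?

note 7 onset = 7/2b = 2763.158ms

1. 0.0ms @ 0 + 394.737ms (1/2)
2. 394.737ms @ 1/2 + 197.368ms (1/4)
3. 592.105ms @ 3/4 + 197.368ms (1/4)
4. 789.474ms @ 1 + 394.737ms (1/2)
5. 1184.211ms @ 3/2 + 394.737ms (1/2)
6. 1578.947ms @ 2 + 1184.211ms (3/2)
7. 2763.158ms @ 7/2 + 394.737ms (1/2)
8. 3157.895ms @ 4 + 789.474ms (1)
9. 3947.368ms @ 5 + 592.105ms (3/4)
10. 4539.474ms @ 23/4 + 197.368ms (1/4)
11. 4736.842ms @ 6 + 1578.947ms (2)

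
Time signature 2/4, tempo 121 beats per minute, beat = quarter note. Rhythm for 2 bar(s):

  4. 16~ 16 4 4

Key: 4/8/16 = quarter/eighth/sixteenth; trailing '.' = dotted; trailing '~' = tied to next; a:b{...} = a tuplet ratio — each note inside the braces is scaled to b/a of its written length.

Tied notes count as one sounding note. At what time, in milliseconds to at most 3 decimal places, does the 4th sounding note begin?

note 4 onset = 3b = 1487.603ms

1. 0.0ms @ 0 + 743.802ms (3/2)
2. 743.802ms @ 3/2 + 247.934ms (1/2)
3. 991.736ms @ 2 + 495.868ms (1)
4. 1487.603ms @ 3 + 495.868ms (1)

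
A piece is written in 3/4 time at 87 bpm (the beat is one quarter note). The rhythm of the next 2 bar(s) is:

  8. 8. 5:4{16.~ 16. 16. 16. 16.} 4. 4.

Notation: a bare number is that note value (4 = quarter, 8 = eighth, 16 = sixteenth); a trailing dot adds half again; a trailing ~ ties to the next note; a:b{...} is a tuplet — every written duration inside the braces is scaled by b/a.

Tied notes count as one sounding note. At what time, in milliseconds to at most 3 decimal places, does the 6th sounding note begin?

1. 0.0ms @ 0 + 517.241ms (3/4)
2. 517.241ms @ 3/4 + 517.241ms (3/4)
3. 1034.483ms @ 3/2 + 413.793ms (3/5)
4. 1448.276ms @ 21/10 + 206.897ms (3/10)
5. 1655.172ms @ 12/5 + 206.897ms (3/10)
6. 1862.069ms @ 27/10 + 206.897ms (3/10)
7. 2068.966ms @ 3 + 1034.483ms (3/2)
8. 3103.448ms @ 9/2 + 1034.483ms (3/2)

note 6 onset = 27/10b = 1862.069ms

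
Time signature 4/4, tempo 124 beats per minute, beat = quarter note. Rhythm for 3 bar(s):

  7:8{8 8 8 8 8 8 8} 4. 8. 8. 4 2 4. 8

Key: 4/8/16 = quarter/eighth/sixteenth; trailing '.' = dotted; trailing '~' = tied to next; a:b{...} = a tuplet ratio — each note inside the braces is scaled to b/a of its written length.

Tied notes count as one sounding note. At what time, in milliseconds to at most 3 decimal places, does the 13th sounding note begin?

note 13 onset = 10b = 4838.71ms

1. 0.0ms @ 0 + 276.498ms (4/7)
2. 276.498ms @ 4/7 + 276.498ms (4/7)
3. 552.995ms @ 8/7 + 276.498ms (4/7)
4. 829.493ms @ 12/7 + 276.498ms (4/7)
5. 1105.991ms @ 16/7 + 276.498ms (4/7)
6. 1382.488ms @ 20/7 + 276.498ms (4/7)
7. 1658.986ms @ 24/7 + 276.498ms (4/7)
8. 1935.484ms @ 4 + 725.806ms (3/2)
9. 2661.29ms @ 11/2 + 362.903ms (3/4)
10. 3024.194ms @ 25/4 + 362.903ms (3/4)
11. 3387.097ms @ 7 + 483.871ms (1)
12. 3870.968ms @ 8 + 967.742ms (2)
13. 4838.71ms @ 10 + 725.806ms (3/2)
14. 5564.516ms @ 23/2 + 241.935ms (1/2)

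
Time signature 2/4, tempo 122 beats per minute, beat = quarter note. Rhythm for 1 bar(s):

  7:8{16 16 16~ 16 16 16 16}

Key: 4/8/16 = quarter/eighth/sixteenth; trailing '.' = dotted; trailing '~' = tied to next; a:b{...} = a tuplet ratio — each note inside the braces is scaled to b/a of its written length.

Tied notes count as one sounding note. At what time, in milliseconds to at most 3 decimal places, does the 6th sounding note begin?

note 6 onset = 12/7b = 843.091ms

1. 0.0ms @ 0 + 140.515ms (2/7)
2. 140.515ms @ 2/7 + 140.515ms (2/7)
3. 281.03ms @ 4/7 + 281.03ms (4/7)
4. 562.061ms @ 8/7 + 140.515ms (2/7)
5. 702.576ms @ 10/7 + 140.515ms (2/7)
6. 843.091ms @ 12/7 + 140.515ms (2/7)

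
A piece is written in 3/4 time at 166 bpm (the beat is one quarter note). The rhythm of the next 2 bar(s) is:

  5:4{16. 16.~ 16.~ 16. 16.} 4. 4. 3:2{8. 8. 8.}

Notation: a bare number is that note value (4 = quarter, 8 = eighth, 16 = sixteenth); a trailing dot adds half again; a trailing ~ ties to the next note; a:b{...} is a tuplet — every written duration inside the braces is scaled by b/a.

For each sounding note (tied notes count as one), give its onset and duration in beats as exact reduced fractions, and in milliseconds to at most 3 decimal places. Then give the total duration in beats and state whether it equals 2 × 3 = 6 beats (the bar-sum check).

1) 0.0ms=0b +108.434ms=3/10b
2) 108.434ms=3/10b +325.301ms=9/10b
3) 433.735ms=6/5b +108.434ms=3/10b
4) 542.169ms=3/2b +542.169ms=3/2b
5) 1084.337ms=3b +542.169ms=3/2b
6) 1626.506ms=9/2b +180.723ms=1/2b
7) 1807.229ms=5b +180.723ms=1/2b
8) 1987.952ms=11/2b +180.723ms=1/2b
Σ=6b of 6 (166bpm 3/4) — PASS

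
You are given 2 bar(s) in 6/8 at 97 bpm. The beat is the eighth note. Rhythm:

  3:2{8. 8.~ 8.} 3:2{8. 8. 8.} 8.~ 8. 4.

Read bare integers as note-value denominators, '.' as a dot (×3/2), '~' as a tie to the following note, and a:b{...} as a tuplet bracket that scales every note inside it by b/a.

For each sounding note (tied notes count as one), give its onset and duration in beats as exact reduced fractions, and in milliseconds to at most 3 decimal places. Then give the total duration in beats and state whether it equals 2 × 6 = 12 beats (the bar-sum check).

1) 0.0ms=0b +618.557ms=1b
2) 618.557ms=1b +1237.113ms=2b
3) 1855.67ms=3b +618.557ms=1b
4) 2474.227ms=4b +618.557ms=1b
5) 3092.784ms=5b +618.557ms=1b
6) 3711.34ms=6b +1855.67ms=3b
7) 5567.01ms=9b +1855.67ms=3b
Σ=12b of 12 (97bpm 6/8) — PASS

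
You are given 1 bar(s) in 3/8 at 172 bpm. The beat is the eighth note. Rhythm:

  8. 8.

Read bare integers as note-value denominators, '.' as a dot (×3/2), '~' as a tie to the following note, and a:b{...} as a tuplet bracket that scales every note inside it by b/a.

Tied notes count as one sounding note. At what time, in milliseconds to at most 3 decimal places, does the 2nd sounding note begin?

1. 0.0ms @ 0 + 523.256ms (3/2)
2. 523.256ms @ 3/2 + 523.256ms (3/2)

note 2 onset = 3/2b = 523.256ms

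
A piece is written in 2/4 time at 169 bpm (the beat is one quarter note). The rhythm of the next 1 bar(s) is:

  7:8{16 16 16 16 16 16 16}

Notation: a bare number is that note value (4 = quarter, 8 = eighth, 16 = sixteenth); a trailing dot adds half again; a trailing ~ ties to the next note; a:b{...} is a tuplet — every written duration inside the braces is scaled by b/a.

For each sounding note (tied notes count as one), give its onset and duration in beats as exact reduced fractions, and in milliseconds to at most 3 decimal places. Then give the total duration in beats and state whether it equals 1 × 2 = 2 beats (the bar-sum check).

1) 0.0ms=0b +101.437ms=2/7b
2) 101.437ms=2/7b +101.437ms=2/7b
3) 202.874ms=4/7b +101.437ms=2/7b
4) 304.311ms=6/7b +101.437ms=2/7b
5) 405.748ms=8/7b +101.437ms=2/7b
6) 507.185ms=10/7b +101.437ms=2/7b
7) 608.622ms=12/7b +101.437ms=2/7b
Σ=2b of 2 (169bpm 2/4) — PASS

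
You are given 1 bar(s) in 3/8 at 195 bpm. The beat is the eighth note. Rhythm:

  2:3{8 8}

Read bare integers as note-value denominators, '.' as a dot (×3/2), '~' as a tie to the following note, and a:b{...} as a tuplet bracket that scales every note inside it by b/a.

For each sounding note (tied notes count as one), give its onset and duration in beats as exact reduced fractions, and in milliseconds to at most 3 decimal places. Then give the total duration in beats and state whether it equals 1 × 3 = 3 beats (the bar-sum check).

1) 0.0ms=0b +461.538ms=3/2b
2) 461.538ms=3/2b +461.538ms=3/2b
Σ=3b of 3 (195bpm 3/8) — PASS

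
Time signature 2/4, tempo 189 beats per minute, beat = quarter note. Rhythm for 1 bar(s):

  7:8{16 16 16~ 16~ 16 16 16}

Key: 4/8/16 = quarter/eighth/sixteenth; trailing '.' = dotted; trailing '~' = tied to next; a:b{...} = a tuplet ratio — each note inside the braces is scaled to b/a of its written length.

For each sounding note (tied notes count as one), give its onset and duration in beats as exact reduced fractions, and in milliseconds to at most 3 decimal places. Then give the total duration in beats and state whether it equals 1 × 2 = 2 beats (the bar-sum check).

1) 0.0ms=0b +90.703ms=2/7b
2) 90.703ms=2/7b +90.703ms=2/7b
3) 181.406ms=4/7b +272.109ms=6/7b
4) 453.515ms=10/7b +90.703ms=2/7b
5) 544.218ms=12/7b +90.703ms=2/7b
Σ=2b of 2 (189bpm 2/4) — PASS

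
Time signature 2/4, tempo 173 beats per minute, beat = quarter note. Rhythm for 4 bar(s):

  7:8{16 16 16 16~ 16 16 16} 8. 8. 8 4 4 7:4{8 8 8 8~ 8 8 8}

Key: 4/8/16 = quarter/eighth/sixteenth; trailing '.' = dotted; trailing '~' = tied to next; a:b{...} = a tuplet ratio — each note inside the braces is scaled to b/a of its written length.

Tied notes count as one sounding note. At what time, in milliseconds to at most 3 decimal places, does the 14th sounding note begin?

1. 0.0ms @ 0 + 99.092ms (2/7)
2. 99.092ms @ 2/7 + 99.092ms (2/7)
3. 198.183ms @ 4/7 + 99.092ms (2/7)
4. 297.275ms @ 6/7 + 198.183ms (4/7)
5. 495.458ms @ 10/7 + 99.092ms (2/7)
6. 594.55ms @ 12/7 + 99.092ms (2/7)
7. 693.642ms @ 2 + 260.116ms (3/4)
8. 953.757ms @ 11/4 + 260.116ms (3/4)
9. 1213.873ms @ 7/2 + 173.41ms (1/2)
10. 1387.283ms @ 4 + 346.821ms (1)
11. 1734.104ms @ 5 + 346.821ms (1)
12. 2080.925ms @ 6 + 99.092ms (2/7)
13. 2180.017ms @ 44/7 + 99.092ms (2/7)
14. 2279.108ms @ 46/7 + 99.092ms (2/7)
15. 2378.2ms @ 48/7 + 198.183ms (4/7)
16. 2576.383ms @ 52/7 + 99.092ms (2/7)
17. 2675.475ms @ 54/7 + 99.092ms (2/7)

note 14 onset = 46/7b = 2279.108ms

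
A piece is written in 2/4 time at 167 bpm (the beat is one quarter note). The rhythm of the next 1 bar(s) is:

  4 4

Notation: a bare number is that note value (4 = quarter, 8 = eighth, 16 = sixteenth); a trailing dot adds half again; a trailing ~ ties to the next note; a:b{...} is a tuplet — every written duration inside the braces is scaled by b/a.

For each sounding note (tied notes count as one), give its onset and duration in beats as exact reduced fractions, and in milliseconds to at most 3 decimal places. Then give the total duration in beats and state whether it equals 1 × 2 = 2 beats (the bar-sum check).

1) 0.0ms=0b +359.281ms=1b
2) 359.281ms=1b +359.281ms=1b
Σ=2b of 2 (167bpm 2/4) — PASS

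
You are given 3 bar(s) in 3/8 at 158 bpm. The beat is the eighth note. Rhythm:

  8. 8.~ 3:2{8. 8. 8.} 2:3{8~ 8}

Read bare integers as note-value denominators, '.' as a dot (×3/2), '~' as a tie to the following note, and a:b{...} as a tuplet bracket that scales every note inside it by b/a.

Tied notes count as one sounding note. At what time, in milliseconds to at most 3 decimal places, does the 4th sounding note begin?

note 4 onset = 5b = 1898.734ms

1. 0.0ms @ 0 + 569.62ms (3/2)
2. 569.62ms @ 3/2 + 949.367ms (5/2)
3. 1518.987ms @ 4 + 379.747ms (1)
4. 1898.734ms @ 5 + 379.747ms (1)
5. 2278.481ms @ 6 + 1139.241ms (3)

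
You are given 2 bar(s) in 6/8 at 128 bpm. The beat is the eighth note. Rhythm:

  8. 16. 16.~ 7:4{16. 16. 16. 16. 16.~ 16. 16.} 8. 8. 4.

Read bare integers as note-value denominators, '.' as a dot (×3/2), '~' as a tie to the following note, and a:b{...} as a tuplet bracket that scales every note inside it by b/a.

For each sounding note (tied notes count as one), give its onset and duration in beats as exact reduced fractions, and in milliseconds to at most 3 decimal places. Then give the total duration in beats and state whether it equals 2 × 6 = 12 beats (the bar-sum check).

1) 0.0ms=0b +703.125ms=3/2b
2) 703.125ms=3/2b +351.562ms=3/4b
3) 1054.688ms=9/4b +552.455ms=33/28b
4) 1607.143ms=24/7b +200.893ms=3/7b
5) 1808.036ms=27/7b +200.893ms=3/7b
6) 2008.929ms=30/7b +200.893ms=3/7b
7) 2209.821ms=33/7b +401.786ms=6/7b
8) 2611.607ms=39/7b +200.893ms=3/7b
9) 2812.5ms=6b +703.125ms=3/2b
10) 3515.625ms=15/2b +703.125ms=3/2b
11) 4218.75ms=9b +1406.25ms=3b
Σ=12b of 12 (128bpm 6/8) — PASS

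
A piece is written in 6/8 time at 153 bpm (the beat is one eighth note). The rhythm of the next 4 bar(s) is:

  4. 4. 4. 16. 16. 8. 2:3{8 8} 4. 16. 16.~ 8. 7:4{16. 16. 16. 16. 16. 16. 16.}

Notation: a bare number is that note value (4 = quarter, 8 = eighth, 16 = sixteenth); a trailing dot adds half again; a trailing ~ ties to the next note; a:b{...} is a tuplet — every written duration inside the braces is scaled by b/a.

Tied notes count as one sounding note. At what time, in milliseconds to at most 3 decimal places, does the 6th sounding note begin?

1. 0.0ms @ 0 + 1176.471ms (3)
2. 1176.471ms @ 3 + 1176.471ms (3)
3. 2352.941ms @ 6 + 1176.471ms (3)
4. 3529.412ms @ 9 + 294.118ms (3/4)
5. 3823.529ms @ 39/4 + 294.118ms (3/4)
6. 4117.647ms @ 21/2 + 588.235ms (3/2)
7. 4705.882ms @ 12 + 588.235ms (3/2)
8. 5294.118ms @ 27/2 + 588.235ms (3/2)
9. 5882.353ms @ 15 + 1176.471ms (3)
10. 7058.824ms @ 18 + 294.118ms (3/4)
11. 7352.941ms @ 75/4 + 882.353ms (9/4)
12. 8235.294ms @ 21 + 168.067ms (3/7)
13. 8403.361ms @ 150/7 + 168.067ms (3/7)
14. 8571.429ms @ 153/7 + 168.067ms (3/7)
15. 8739.496ms @ 156/7 + 168.067ms (3/7)
16. 8907.563ms @ 159/7 + 168.067ms (3/7)
17. 9075.63ms @ 162/7 + 168.067ms (3/7)
18. 9243.697ms @ 165/7 + 168.067ms (3/7)

note 6 onset = 21/2b = 4117.647ms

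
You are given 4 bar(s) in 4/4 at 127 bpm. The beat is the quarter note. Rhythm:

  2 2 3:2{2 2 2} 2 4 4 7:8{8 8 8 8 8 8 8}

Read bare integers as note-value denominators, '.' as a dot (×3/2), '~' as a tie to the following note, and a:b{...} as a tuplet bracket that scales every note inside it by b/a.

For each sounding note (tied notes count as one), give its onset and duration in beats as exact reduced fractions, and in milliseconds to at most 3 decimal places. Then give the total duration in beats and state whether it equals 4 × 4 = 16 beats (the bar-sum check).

1) 0.0ms=0b +944.882ms=2b
2) 944.882ms=2b +944.882ms=2b
3) 1889.764ms=4b +629.921ms=4/3b
4) 2519.685ms=16/3b +629.921ms=4/3b
5) 3149.606ms=20/3b +629.921ms=4/3b
6) 3779.528ms=8b +944.882ms=2b
7) 4724.409ms=10b +472.441ms=1b
8) 5196.85ms=11b +472.441ms=1b
9) 5669.291ms=12b +269.966ms=4/7b
10) 5939.258ms=88/7b +269.966ms=4/7b
11) 6209.224ms=92/7b +269.966ms=4/7b
12) 6479.19ms=96/7b +269.966ms=4/7b
13) 6749.156ms=100/7b +269.966ms=4/7b
14) 7019.123ms=104/7b +269.966ms=4/7b
15) 7289.089ms=108/7b +269.966ms=4/7b
Σ=16b of 16 (127bpm 4/4) — PASS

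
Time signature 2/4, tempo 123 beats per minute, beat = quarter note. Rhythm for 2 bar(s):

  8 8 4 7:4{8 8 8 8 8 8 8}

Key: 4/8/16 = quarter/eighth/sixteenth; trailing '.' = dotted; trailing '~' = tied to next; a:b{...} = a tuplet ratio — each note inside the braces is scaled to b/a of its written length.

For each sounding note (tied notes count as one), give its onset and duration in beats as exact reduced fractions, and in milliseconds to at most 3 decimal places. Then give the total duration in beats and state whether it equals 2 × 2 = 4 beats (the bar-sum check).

1) 0.0ms=0b +243.902ms=1/2b
2) 243.902ms=1/2b +243.902ms=1/2b
3) 487.805ms=1b +487.805ms=1b
4) 975.61ms=2b +139.373ms=2/7b
5) 1114.983ms=16/7b +139.373ms=2/7b
6) 1254.355ms=18/7b +139.373ms=2/7b
7) 1393.728ms=20/7b +139.373ms=2/7b
8) 1533.101ms=22/7b +139.373ms=2/7b
9) 1672.474ms=24/7b +139.373ms=2/7b
10) 1811.847ms=26/7b +139.373ms=2/7b
Σ=4b of 4 (123bpm 2/4) — PASS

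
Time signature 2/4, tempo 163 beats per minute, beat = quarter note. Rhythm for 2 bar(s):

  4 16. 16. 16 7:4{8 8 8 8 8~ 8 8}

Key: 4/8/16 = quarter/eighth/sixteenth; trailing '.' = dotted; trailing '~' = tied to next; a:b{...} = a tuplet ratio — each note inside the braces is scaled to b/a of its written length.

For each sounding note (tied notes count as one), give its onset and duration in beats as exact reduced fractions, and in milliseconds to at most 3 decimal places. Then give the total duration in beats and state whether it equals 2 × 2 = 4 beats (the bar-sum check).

1) 0.0ms=0b +368.098ms=1b
2) 368.098ms=1b +138.037ms=3/8b
3) 506.135ms=11/8b +138.037ms=3/8b
4) 644.172ms=7/4b +92.025ms=1/4b
5) 736.196ms=2b +105.171ms=2/7b
6) 841.367ms=16/7b +105.171ms=2/7b
7) 946.538ms=18/7b +105.171ms=2/7b
8) 1051.709ms=20/7b +105.171ms=2/7b
9) 1156.88ms=22/7b +210.342ms=4/7b
10) 1367.222ms=26/7b +105.171ms=2/7b
Σ=4b of 4 (163bpm 2/4) — PASS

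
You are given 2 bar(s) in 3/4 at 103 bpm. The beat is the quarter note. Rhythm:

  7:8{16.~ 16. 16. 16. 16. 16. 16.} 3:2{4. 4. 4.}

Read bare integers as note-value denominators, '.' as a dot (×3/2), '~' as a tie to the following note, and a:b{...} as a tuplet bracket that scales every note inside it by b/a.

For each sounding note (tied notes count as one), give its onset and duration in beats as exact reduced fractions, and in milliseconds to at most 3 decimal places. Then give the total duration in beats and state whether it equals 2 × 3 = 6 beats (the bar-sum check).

1) 0.0ms=0b +499.307ms=6/7b
2) 499.307ms=6/7b +249.653ms=3/7b
3) 748.96ms=9/7b +249.653ms=3/7b
4) 998.613ms=12/7b +249.653ms=3/7b
5) 1248.266ms=15/7b +249.653ms=3/7b
6) 1497.92ms=18/7b +249.653ms=3/7b
7) 1747.573ms=3b +582.524ms=1b
8) 2330.097ms=4b +582.524ms=1b
9) 2912.621ms=5b +582.524ms=1b
Σ=6b of 6 (103bpm 3/4) — PASS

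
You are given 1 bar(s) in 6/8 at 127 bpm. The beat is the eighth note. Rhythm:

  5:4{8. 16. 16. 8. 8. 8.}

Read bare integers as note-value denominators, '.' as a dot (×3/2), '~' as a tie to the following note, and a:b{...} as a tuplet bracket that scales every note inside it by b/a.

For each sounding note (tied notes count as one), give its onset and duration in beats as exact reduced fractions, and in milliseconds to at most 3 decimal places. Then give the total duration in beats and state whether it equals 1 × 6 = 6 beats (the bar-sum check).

1) 0.0ms=0b +566.929ms=6/5b
2) 566.929ms=6/5b +283.465ms=3/5b
3) 850.394ms=9/5b +283.465ms=3/5b
4) 1133.858ms=12/5b +566.929ms=6/5b
5) 1700.787ms=18/5b +566.929ms=6/5b
6) 2267.717ms=24/5b +566.929ms=6/5b
Σ=6b of 6 (127bpm 6/8) — PASS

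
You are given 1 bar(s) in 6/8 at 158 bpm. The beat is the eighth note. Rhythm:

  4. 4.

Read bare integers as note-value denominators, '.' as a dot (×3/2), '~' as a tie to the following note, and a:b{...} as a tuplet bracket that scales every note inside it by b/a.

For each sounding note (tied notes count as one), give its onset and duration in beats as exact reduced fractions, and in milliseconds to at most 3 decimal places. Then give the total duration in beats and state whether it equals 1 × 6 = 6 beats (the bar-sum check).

1) 0.0ms=0b +1139.241ms=3b
2) 1139.241ms=3b +1139.241ms=3b
Σ=6b of 6 (158bpm 6/8) — PASS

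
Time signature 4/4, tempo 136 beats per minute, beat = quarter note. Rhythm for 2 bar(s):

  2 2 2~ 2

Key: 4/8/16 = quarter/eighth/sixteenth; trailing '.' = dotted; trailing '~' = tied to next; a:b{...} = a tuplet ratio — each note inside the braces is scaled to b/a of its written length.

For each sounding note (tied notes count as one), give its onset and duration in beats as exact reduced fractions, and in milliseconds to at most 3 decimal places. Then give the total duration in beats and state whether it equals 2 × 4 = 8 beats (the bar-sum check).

1) 0.0ms=0b +882.353ms=2b
2) 882.353ms=2b +882.353ms=2b
3) 1764.706ms=4b +1764.706ms=4b
Σ=8b of 8 (136bpm 4/4) — PASS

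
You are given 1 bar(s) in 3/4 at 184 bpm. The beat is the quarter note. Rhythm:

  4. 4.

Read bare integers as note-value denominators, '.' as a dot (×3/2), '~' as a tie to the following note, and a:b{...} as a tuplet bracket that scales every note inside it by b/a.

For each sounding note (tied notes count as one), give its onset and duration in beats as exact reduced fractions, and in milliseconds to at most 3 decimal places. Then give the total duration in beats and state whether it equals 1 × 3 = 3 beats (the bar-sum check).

1) 0.0ms=0b +489.13ms=3/2b
2) 489.13ms=3/2b +489.13ms=3/2b
Σ=3b of 3 (184bpm 3/4) — PASS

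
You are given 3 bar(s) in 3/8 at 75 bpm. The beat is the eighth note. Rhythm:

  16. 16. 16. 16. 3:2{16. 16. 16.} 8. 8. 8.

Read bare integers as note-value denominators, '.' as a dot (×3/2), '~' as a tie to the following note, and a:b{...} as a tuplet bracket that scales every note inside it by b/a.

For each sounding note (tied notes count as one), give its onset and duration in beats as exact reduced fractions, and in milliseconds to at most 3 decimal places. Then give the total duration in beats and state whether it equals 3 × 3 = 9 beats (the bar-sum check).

1) 0.0ms=0b +600.0ms=3/4b
2) 600.0ms=3/4b +600.0ms=3/4b
3) 1200.0ms=3/2b +600.0ms=3/4b
4) 1800.0ms=9/4b +600.0ms=3/4b
5) 2400.0ms=3b +400.0ms=1/2b
6) 2800.0ms=7/2b +400.0ms=1/2b
7) 3200.0ms=4b +400.0ms=1/2b
8) 3600.0ms=9/2b +1200.0ms=3/2b
9) 4800.0ms=6b +1200.0ms=3/2b
10) 6000.0ms=15/2b +1200.0ms=3/2b
Σ=9b of 9 (75bpm 3/8) — PASS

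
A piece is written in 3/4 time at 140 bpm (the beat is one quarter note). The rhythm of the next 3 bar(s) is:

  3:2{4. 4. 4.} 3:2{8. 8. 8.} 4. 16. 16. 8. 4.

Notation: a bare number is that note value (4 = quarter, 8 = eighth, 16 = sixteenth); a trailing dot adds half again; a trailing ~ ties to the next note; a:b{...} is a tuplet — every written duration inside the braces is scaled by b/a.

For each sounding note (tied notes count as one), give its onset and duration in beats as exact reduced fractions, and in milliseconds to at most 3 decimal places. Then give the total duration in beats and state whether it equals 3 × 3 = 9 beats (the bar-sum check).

1) 0.0ms=0b +428.571ms=1b
2) 428.571ms=1b +428.571ms=1b
3) 857.143ms=2b +428.571ms=1b
4) 1285.714ms=3b +214.286ms=1/2b
5) 1500.0ms=7/2b +214.286ms=1/2b
6) 1714.286ms=4b +214.286ms=1/2b
7) 1928.571ms=9/2b +642.857ms=3/2b
8) 2571.429ms=6b +160.714ms=3/8b
9) 2732.143ms=51/8b +160.714ms=3/8b
10) 2892.857ms=27/4b +321.429ms=3/4b
11) 3214.286ms=15/2b +642.857ms=3/2b
Σ=9b of 9 (140bpm 3/4) — PASS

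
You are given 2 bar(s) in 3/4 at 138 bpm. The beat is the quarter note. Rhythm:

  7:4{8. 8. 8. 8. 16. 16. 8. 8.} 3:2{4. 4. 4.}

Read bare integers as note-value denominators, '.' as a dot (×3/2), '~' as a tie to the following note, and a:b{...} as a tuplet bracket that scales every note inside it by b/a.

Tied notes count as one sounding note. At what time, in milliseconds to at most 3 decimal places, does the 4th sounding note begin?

1. 0.0ms @ 0 + 186.335ms (3/7)
2. 186.335ms @ 3/7 + 186.335ms (3/7)
3. 372.671ms @ 6/7 + 186.335ms (3/7)
4. 559.006ms @ 9/7 + 186.335ms (3/7)
5. 745.342ms @ 12/7 + 93.168ms (3/14)
6. 838.509ms @ 27/14 + 93.168ms (3/14)
7. 931.677ms @ 15/7 + 186.335ms (3/7)
8. 1118.012ms @ 18/7 + 186.335ms (3/7)
9. 1304.348ms @ 3 + 434.783ms (1)
10. 1739.13ms @ 4 + 434.783ms (1)
11. 2173.913ms @ 5 + 434.783ms (1)

note 4 onset = 9/7b = 559.006ms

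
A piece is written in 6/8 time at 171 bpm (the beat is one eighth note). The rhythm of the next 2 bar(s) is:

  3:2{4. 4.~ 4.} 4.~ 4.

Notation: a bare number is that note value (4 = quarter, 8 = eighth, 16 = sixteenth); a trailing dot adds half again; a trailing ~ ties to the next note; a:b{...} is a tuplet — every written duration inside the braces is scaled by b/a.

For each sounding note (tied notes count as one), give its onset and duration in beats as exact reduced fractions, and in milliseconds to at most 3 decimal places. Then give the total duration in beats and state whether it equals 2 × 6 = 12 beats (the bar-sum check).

1) 0.0ms=0b +701.754ms=2b
2) 701.754ms=2b +1403.509ms=4b
3) 2105.263ms=6b +2105.263ms=6b
Σ=12b of 12 (171bpm 6/8) — PASS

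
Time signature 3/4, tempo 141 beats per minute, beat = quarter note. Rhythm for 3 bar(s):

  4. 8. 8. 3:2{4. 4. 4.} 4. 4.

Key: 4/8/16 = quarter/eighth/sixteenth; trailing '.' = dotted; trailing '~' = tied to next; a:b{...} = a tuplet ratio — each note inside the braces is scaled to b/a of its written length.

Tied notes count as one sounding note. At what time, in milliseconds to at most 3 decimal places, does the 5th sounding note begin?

1. 0.0ms @ 0 + 638.298ms (3/2)
2. 638.298ms @ 3/2 + 319.149ms (3/4)
3. 957.447ms @ 9/4 + 319.149ms (3/4)
4. 1276.596ms @ 3 + 425.532ms (1)
5. 1702.128ms @ 4 + 425.532ms (1)
6. 2127.66ms @ 5 + 425.532ms (1)
7. 2553.191ms @ 6 + 638.298ms (3/2)
8. 3191.489ms @ 15/2 + 638.298ms (3/2)

note 5 onset = 4b = 1702.128ms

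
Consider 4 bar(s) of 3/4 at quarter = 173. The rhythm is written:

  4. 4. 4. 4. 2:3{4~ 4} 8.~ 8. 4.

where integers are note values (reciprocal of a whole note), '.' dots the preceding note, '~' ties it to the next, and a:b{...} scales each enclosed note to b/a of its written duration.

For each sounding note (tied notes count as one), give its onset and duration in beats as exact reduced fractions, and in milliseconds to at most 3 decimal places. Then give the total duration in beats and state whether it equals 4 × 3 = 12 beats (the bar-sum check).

1) 0.0ms=0b +520.231ms=3/2b
2) 520.231ms=3/2b +520.231ms=3/2b
3) 1040.462ms=3b +520.231ms=3/2b
4) 1560.694ms=9/2b +520.231ms=3/2b
5) 2080.925ms=6b +1040.462ms=3b
6) 3121.387ms=9b +520.231ms=3/2b
7) 3641.618ms=21/2b +520.231ms=3/2b
Σ=12b of 12 (173bpm 3/4) — PASS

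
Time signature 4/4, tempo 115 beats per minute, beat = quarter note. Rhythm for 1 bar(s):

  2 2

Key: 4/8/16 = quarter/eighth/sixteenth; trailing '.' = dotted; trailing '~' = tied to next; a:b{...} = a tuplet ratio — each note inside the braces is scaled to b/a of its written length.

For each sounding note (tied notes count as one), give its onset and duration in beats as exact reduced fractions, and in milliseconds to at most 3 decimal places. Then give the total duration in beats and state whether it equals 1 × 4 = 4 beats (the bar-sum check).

1) 0.0ms=0b +1043.478ms=2b
2) 1043.478ms=2b +1043.478ms=2b
Σ=4b of 4 (115bpm 4/4) — PASS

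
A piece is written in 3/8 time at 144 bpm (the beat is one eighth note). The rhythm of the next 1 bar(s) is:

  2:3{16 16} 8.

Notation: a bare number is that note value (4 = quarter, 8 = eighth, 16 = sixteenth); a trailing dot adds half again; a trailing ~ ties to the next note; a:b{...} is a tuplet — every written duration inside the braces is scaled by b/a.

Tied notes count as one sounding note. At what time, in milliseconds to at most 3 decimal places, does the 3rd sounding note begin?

1. 0.0ms @ 0 + 312.5ms (3/4)
2. 312.5ms @ 3/4 + 312.5ms (3/4)
3. 625.0ms @ 3/2 + 625.0ms (3/2)

note 3 onset = 3/2b = 625.0ms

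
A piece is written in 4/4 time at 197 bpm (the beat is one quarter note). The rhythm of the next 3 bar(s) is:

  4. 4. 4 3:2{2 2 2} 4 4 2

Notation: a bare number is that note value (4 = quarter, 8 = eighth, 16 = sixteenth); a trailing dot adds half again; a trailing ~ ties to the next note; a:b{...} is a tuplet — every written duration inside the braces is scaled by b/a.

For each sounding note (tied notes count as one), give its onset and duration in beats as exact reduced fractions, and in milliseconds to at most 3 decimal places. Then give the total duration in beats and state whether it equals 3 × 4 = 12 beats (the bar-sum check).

1) 0.0ms=0b +456.853ms=3/2b
2) 456.853ms=3/2b +456.853ms=3/2b
3) 913.706ms=3b +304.569ms=1b
4) 1218.274ms=4b +406.091ms=4/3b
5) 1624.365ms=16/3b +406.091ms=4/3b
6) 2030.457ms=20/3b +406.091ms=4/3b
7) 2436.548ms=8b +304.569ms=1b
8) 2741.117ms=9b +304.569ms=1b
9) 3045.685ms=10b +609.137ms=2b
Σ=12b of 12 (197bpm 4/4) — PASS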